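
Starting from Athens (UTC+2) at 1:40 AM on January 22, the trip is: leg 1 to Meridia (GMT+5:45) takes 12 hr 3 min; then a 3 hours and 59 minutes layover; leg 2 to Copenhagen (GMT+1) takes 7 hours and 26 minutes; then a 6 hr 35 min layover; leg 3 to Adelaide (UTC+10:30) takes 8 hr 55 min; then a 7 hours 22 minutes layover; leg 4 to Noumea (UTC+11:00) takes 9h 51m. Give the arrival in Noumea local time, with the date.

6:51 PM on January 24

Convert departure to UTC: 1:40 AM − 2:00 = 11:40 PM UTC on Jan 21.
Add 12 hours and 3 minutes leg 1 → 11:43 AM UTC (Jan 22).
Add 3 hours and 59 minutes layover in Meridia → 3:42 PM UTC.
Add 7 hours and 26 minutes leg 2 → 11:08 PM UTC.
Add 6 hours 35 minutes layover in Copenhagen → 5:43 AM UTC (Jan 23).
Add 8 hours and 55 minutes leg 3 → 2:38 PM UTC.
Add 7 hours and 22 minutes layover in Adelaide → 10:00 PM UTC.
Add 9 hours and 51 minutes leg 4 → 7:51 AM UTC (Jan 24).
Noumea is UTC+11:00, so local arrival = 7:51 AM + 11:00 = 6:51 PM on Jan 24.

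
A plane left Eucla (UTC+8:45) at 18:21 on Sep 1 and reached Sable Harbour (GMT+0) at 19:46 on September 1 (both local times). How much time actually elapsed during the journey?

Sable Harbour is 8:45 behind Eucla.
Clock-face elapsed time (ignoring zones) is 1 hour 25 minutes.
Actual elapsed = 1 hour 25 minutes + 8:45 = 10 hours 10 minutes.

10 hours 10 minutes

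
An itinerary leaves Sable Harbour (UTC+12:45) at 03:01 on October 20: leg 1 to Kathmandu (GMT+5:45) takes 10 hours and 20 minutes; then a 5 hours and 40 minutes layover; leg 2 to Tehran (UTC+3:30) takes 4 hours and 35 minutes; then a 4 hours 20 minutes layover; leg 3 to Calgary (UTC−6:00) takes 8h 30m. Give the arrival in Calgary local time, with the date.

17:41 on October 20

Convert departure to UTC: 03:01 − 12:45 = 14:16 UTC on Oct 19.
Add 10 hours and 20 minutes leg 1 → 00:36 UTC (Oct 20).
Add 5 hours and 40 minutes layover in Kathmandu → 06:16 UTC.
Add 4 hours and 35 minutes leg 2 → 10:51 UTC.
Add 4 hours 20 minutes layover in Tehran → 15:11 UTC.
Add 8 hours and 30 minutes leg 3 → 23:41 UTC.
Calgary is UTC−6:00, so local arrival = 23:41 − 6:00 = 17:41 on Oct 20.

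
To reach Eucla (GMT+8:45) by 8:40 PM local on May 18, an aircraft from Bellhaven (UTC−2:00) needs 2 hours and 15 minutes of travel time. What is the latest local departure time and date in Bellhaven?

7:40 AM on May 18

Target arrival in UTC: 8:40 PM − 8:45 = 11:55 AM on May 18.
Subtract 2 hours and 15 minutes → departure 9:40 AM UTC on May 18.
Bellhaven is UTC−2:00: 9:40 AM − 2:00 = 7:40 AM on May 18.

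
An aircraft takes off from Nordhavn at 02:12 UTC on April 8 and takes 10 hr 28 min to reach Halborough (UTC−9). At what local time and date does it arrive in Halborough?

03:40 on April 8

Departure is given in UTC: 02:12 on Apr 8.
Add 10 hours and 28 minutes → 12:40 UTC.
Halborough is UTC−9:00: 12:40 − 9:00 = 03:40 on Apr 8.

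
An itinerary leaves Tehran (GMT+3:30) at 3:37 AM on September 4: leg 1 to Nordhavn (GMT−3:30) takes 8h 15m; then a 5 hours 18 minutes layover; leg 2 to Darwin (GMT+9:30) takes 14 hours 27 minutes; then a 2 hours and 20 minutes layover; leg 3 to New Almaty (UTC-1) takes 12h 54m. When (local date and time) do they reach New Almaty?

Convert departure to UTC: 3:37 AM − 3:30 = 12:07 AM UTC on Sep 4.
Add 8 hours and 15 minutes leg 1 → 8:22 AM UTC.
Add 5 hours 18 minutes layover in Nordhavn → 1:40 PM UTC.
Add 14 hours and 27 minutes leg 2 → 4:07 AM UTC (Sep 5).
Add 2 hours and 20 minutes layover in Darwin → 6:27 AM UTC.
Add 12 hours 54 minutes leg 3 → 7:21 PM UTC.
New Almaty is UTC−1:00, so local arrival = 7:21 PM − 1:00 = 6:21 PM on Sep 5.

6:21 PM on September 5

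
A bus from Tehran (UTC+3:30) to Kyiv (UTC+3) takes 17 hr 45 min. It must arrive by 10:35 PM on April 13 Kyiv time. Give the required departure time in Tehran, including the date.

5:20 AM on Apr 13

Target arrival in UTC: 10:35 PM − 3:00 = 7:35 PM on Apr 13.
Subtract 17 hours and 45 minutes → departure 1:50 AM UTC on Apr 13.
Tehran is UTC+3:30: 1:50 AM + 3:30 = 5:20 AM on Apr 13.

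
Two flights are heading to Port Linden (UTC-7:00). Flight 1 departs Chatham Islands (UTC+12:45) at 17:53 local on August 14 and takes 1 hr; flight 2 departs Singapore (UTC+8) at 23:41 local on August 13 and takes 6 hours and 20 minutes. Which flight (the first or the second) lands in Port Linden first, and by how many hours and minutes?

the second, by 8 hours 7 minutes

Flight 1 in UTC: 17:53 − 12:45 = 05:08 on Aug 14.
+1 hour → arrive 06:08 UTC on Aug 14.
Flight 2 in UTC: 23:41 − 8:00 = 15:41 on Aug 13.
+6 hours 20 minutes → arrive 22:01 UTC on Aug 13.
Flight 2 lands earlier by 8 hours 7 minutes.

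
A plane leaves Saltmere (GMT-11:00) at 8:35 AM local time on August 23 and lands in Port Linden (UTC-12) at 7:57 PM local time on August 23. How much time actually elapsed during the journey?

12 hours 22 minutes

Departure in UTC: 8:35 AM + 11:00 = 7:35 PM on Aug 23.
Arrival in UTC: 7:57 PM + 12:00 = 7:57 AM on Aug 24.
Elapsed = 7:57 AM − 7:35 PM (+1 day) = 12 hours 22 minutes.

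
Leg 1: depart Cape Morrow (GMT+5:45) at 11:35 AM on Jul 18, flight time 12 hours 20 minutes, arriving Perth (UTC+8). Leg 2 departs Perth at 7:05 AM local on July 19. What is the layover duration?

4 hours 55 minutes

Convert departure to UTC: 11:35 AM − 5:45 = 5:50 AM UTC on Jul 18.
Add 12 hours and 20 minutes flight time → 6:10 PM UTC.
Perth is UTC+8:00, so local arrival = 6:10 PM + 8:00 = 2:10 AM on Jul 19.
Layover = 7:05 AM − 2:10 AM = 4 hours 55 minutes.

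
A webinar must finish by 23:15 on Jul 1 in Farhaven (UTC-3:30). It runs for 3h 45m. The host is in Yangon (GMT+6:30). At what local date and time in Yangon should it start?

05:30 on Jul 2

Target end time in UTC: 23:15 + 3:30 = 02:45 on Jul 2.
Subtract 3 hours and 45 minutes → start 23:00 UTC on Jul 1.
Yangon is UTC+6:30: 23:00 + 6:30 = 05:30 on Jul 2.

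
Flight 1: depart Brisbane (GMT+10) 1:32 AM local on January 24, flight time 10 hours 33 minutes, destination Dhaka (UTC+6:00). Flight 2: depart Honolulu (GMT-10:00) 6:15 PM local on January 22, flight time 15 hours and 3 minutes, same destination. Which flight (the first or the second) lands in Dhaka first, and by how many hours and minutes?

the second, by 6 hours 47 minutes

Flight 1 in UTC: 1:32 AM − 10:00 = 3:32 PM on Jan 23.
+10 hours and 33 minutes → arrive 2:05 AM UTC on Jan 24.
Flight 2 in UTC: 6:15 PM + 10:00 = 4:15 AM on Jan 23.
+15 hours 3 minutes → arrive 7:18 PM UTC on Jan 23.
Flight 2 lands earlier by 6 hours 47 minutes.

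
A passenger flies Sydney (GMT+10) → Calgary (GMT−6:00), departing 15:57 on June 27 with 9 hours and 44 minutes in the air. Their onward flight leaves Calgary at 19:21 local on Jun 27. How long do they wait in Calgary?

9 hours 40 minutes

Convert departure to UTC: 15:57 − 10:00 = 05:57 UTC on Jun 27.
Add 9 hours and 44 minutes flight time → 15:41 UTC.
Calgary is UTC−6:00, so local arrival = 15:41 − 6:00 = 09:41 on Jun 27.
Layover = 19:21 − 09:41 = 9 hours 40 minutes.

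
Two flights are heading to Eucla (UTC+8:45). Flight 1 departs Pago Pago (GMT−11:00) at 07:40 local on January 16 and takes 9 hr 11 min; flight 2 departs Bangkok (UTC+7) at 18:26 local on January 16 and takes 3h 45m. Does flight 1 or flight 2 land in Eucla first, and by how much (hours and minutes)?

Flight 1 in UTC: 07:40 + 11:00 = 18:40 on Jan 16.
+9 hours and 11 minutes → arrive 03:51 UTC on Jan 17.
Flight 2 in UTC: 18:26 − 7:00 = 11:26 on Jan 16.
+3 hours 45 minutes → arrive 15:11 UTC on Jan 16.
Flight 2 lands earlier by 12 hours 40 minutes.

the second, by 12 hours 40 minutes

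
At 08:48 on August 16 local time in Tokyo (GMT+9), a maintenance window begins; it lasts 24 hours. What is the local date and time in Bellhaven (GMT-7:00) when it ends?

16:48 on August 16

Convert start to UTC: 08:48 − 9:00 = 23:48 UTC on Aug 15.
Add 24 hours duration → 23:48 UTC (Aug 16).
Bellhaven is UTC−7:00, so local end time = 23:48 − 7:00 = 16:48 on Aug 16.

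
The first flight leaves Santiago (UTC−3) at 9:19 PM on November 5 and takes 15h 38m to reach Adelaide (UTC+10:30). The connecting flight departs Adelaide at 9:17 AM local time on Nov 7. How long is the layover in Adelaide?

Convert departure to UTC: 9:19 PM + 3:00 = 12:19 AM UTC on Nov 6.
Add 15 hours 38 minutes flight time → 3:57 PM UTC.
Adelaide is UTC+10:30, so local arrival = 3:57 PM + 10:30 = 2:27 AM on Nov 7.
Layover = 9:17 AM − 2:27 AM = 6 hours 50 minutes.

6 hours 50 minutes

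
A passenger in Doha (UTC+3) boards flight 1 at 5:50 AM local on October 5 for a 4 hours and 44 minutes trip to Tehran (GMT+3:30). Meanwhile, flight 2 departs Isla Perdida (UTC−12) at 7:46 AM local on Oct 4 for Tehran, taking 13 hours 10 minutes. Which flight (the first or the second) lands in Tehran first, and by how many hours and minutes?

Flight 1 in UTC: 5:50 AM − 3:00 = 2:50 AM on Oct 5.
+4 hours and 44 minutes → arrive 7:34 AM UTC on Oct 5.
Flight 2 in UTC: 7:46 AM + 12:00 = 7:46 PM on Oct 4.
+13 hours and 10 minutes → arrive 8:56 AM UTC on Oct 5.
Flight 1 lands earlier by 1 hour 22 minutes.

the first, by 1 hour 22 minutes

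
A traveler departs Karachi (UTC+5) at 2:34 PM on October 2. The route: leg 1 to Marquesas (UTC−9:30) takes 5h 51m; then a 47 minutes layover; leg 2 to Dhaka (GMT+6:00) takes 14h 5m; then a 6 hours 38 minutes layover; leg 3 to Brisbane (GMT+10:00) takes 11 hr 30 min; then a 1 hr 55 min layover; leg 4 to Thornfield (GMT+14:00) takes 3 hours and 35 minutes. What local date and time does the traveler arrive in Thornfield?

7:55 PM on Oct 4

Convert departure to UTC: 2:34 PM − 5:00 = 9:34 AM UTC on Oct 2.
Add 5 hours and 51 minutes leg 1 → 3:25 PM UTC.
Add 47 minutes layover in Marquesas → 4:12 PM UTC.
Add 14 hours and 5 minutes leg 2 → 6:17 AM UTC (Oct 3).
Add 6 hours 38 minutes layover in Dhaka → 12:55 PM UTC.
Add 11 hours and 30 minutes leg 3 → 12:25 AM UTC (Oct 4).
Add 1 hour and 55 minutes layover in Brisbane → 2:20 AM UTC.
Add 3 hours and 35 minutes leg 4 → 5:55 AM UTC.
Thornfield is UTC+14:00, so local arrival = 5:55 AM + 14:00 = 7:55 PM on Oct 4.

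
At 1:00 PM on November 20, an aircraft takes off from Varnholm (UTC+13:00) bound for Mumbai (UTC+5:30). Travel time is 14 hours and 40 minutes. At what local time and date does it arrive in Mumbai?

8:10 PM on November 20

Mumbai is 7:30 behind Varnholm.
After 14 hours 40 minutes it is 3:40 AM (Nov 21) in Varnholm.
Shift by the zone difference: 3:40 AM − 7:30 = 8:10 PM on Nov 20 in Mumbai.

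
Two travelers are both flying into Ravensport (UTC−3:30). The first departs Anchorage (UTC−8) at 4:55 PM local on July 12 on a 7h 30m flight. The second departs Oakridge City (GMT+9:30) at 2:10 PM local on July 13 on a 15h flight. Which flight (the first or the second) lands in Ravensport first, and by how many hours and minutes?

Flight 1 in UTC: 4:55 PM + 8:00 = 12:55 AM on Jul 13.
+7 hours 30 minutes → arrive 8:25 AM UTC on Jul 13.
Flight 2 in UTC: 2:10 PM − 9:30 = 4:40 AM on Jul 13.
+15 hours → arrive 7:40 PM UTC on Jul 13.
Flight 1 lands earlier by 11 hours 15 minutes.

the first, by 11 hours 15 minutes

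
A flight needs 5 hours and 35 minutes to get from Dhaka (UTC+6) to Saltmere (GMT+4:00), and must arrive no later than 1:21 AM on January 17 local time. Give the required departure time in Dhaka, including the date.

9:46 PM on January 16

Target arrival in UTC: 1:21 AM − 4:00 = 9:21 PM on Jan 16.
Subtract 5 hours 35 minutes → departure 3:46 PM UTC on Jan 16.
Dhaka is UTC+6:00: 3:46 PM + 6:00 = 9:46 PM on Jan 16.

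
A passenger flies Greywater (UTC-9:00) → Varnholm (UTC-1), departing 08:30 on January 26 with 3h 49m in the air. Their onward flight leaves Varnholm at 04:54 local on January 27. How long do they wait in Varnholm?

8 hours 35 minutes

Convert departure to UTC: 08:30 + 9:00 = 17:30 UTC on Jan 26.
Add 3 hours 49 minutes flight time → 21:19 UTC.
Varnholm is UTC−1:00, so local arrival = 21:19 − 1:00 = 20:19 on Jan 26.
Layover = 04:54 − 20:19 (+1 day) = 8 hours 35 minutes.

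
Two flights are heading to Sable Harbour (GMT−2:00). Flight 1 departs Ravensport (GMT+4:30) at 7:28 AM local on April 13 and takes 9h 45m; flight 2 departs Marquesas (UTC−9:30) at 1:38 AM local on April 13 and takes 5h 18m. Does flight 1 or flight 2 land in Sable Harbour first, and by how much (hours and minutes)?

Flight 1 in UTC: 7:28 AM − 4:30 = 2:58 AM on Apr 13.
+9 hours and 45 minutes → arrive 12:43 PM UTC on Apr 13.
Flight 2 in UTC: 1:38 AM + 9:30 = 11:08 AM on Apr 13.
+5 hours 18 minutes → arrive 4:26 PM UTC on Apr 13.
Flight 1 lands earlier by 3 hours 43 minutes.

the first, by 3 hours 43 minutes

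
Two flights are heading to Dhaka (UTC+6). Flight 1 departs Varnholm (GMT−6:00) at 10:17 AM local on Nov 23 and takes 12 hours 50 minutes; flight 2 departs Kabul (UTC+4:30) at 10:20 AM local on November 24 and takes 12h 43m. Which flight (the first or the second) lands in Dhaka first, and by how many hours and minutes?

the first, by 13 hours 26 minutes

Flight 1 in UTC: 10:17 AM + 6:00 = 4:17 PM on Nov 23.
+12 hours 50 minutes → arrive 5:07 AM UTC on Nov 24.
Flight 2 in UTC: 10:20 AM − 4:30 = 5:50 AM on Nov 24.
+12 hours 43 minutes → arrive 6:33 PM UTC on Nov 24.
Flight 1 lands earlier by 13 hours 26 minutes.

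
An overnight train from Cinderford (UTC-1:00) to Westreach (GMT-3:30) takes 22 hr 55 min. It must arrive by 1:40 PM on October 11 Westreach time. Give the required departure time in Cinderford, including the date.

Target arrival in UTC: 1:40 PM + 3:30 = 5:10 PM on Oct 11.
Subtract 22 hours 55 minutes → departure 6:15 PM UTC on Oct 10.
Cinderford is UTC−1:00: 6:15 PM − 1:00 = 5:15 PM on Oct 10.

5:15 PM on October 10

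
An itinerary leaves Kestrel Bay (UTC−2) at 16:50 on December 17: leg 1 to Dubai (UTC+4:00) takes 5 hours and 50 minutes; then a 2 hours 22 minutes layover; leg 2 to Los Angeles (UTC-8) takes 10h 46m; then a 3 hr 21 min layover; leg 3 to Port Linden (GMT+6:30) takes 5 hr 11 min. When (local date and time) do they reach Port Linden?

04:50 on December 19

Convert departure to UTC: 16:50 + 2:00 = 18:50 UTC on Dec 17.
Add 5 hours 50 minutes leg 1 → 00:40 UTC (Dec 18).
Add 2 hours and 22 minutes layover in Dubai → 03:02 UTC.
Add 10 hours and 46 minutes leg 2 → 13:48 UTC.
Add 3 hours 21 minutes layover in Los Angeles → 17:09 UTC.
Add 5 hours and 11 minutes leg 3 → 22:20 UTC.
Port Linden is UTC+6:30, so local arrival = 22:20 + 6:30 = 04:50 on Dec 19.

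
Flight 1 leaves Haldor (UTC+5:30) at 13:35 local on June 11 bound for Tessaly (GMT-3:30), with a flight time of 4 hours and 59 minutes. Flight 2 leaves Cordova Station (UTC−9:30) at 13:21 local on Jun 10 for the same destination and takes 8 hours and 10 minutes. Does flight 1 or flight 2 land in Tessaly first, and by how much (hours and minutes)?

the second, by 6 hours 3 minutes

Flight 1 in UTC: 13:35 − 5:30 = 08:05 on Jun 11.
+4 hours and 59 minutes → arrive 13:04 UTC on Jun 11.
Flight 2 in UTC: 13:21 + 9:30 = 22:51 on Jun 10.
+8 hours and 10 minutes → arrive 07:01 UTC on Jun 11.
Flight 2 lands earlier by 6 hours 3 minutes.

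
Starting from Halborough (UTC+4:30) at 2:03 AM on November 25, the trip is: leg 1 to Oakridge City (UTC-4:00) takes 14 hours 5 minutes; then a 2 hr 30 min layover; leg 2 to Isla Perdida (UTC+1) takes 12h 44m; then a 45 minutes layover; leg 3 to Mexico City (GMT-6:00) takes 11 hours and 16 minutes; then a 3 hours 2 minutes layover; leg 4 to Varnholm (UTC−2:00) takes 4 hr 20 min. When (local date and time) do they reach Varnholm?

8:15 PM on November 26

Convert departure to UTC: 2:03 AM − 4:30 = 9:33 PM UTC on Nov 24.
Add 14 hours and 5 minutes leg 1 → 11:38 AM UTC (Nov 25).
Add 2 hours and 30 minutes layover in Oakridge City → 2:08 PM UTC.
Add 12 hours 44 minutes leg 2 → 2:52 AM UTC (Nov 26).
Add 45 minutes layover in Isla Perdida → 3:37 AM UTC.
Add 11 hours 16 minutes leg 3 → 2:53 PM UTC.
Add 3 hours and 2 minutes layover in Mexico City → 5:55 PM UTC.
Add 4 hours 20 minutes leg 4 → 10:15 PM UTC.
Varnholm is UTC−2:00, so local arrival = 10:15 PM − 2:00 = 8:15 PM on Nov 26.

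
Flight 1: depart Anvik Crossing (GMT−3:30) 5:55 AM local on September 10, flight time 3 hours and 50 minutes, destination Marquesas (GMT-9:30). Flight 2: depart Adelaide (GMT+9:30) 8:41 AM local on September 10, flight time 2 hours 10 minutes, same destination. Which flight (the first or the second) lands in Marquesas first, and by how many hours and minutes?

Flight 1 in UTC: 5:55 AM + 3:30 = 9:25 AM on Sep 10.
+3 hours and 50 minutes → arrive 1:15 PM UTC on Sep 10.
Flight 2 in UTC: 8:41 AM − 9:30 = 11:11 PM on Sep 9.
+2 hours 10 minutes → arrive 1:21 AM UTC on Sep 10.
Flight 2 lands earlier by 11 hours 54 minutes.

the second, by 11 hours 54 minutes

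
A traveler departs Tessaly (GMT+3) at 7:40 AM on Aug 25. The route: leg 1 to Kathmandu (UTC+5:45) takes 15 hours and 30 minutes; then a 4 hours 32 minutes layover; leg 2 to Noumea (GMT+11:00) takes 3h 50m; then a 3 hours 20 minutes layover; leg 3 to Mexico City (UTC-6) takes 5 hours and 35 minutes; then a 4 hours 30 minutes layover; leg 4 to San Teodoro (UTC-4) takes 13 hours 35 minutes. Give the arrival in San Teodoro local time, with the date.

3:32 AM on August 27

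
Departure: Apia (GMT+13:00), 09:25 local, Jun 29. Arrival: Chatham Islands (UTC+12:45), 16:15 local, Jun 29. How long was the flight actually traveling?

Departure in UTC: 09:25 − 13:00 = 20:25 on Jun 28.
Arrival in UTC: 16:15 − 12:45 = 03:30 on Jun 29.
Elapsed = 03:30 − 20:25 (+1 day) = 7 hours 5 minutes.

7 hours 5 minutes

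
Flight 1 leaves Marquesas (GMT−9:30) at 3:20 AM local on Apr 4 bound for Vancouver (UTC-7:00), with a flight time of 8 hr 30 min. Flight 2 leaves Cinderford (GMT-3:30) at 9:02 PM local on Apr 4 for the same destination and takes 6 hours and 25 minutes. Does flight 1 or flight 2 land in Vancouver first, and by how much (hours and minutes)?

Flight 1 in UTC: 3:20 AM + 9:30 = 12:50 PM on Apr 4.
+8 hours and 30 minutes → arrive 9:20 PM UTC on Apr 4.
Flight 2 in UTC: 9:02 PM + 3:30 = 12:32 AM on Apr 5.
+6 hours and 25 minutes → arrive 6:57 AM UTC on Apr 5.
Flight 1 lands earlier by 9 hours 37 minutes.

the first, by 9 hours 37 minutes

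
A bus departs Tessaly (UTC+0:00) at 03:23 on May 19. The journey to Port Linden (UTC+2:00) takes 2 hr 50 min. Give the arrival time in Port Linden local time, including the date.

Port Linden is 2:00 ahead of Tessaly.
After 2 hours and 50 minutes it is 06:13 in Tessaly.
Shift by the zone difference: 06:13 + 2:00 = 08:13 on May 19 in Port Linden.

08:13 on May 19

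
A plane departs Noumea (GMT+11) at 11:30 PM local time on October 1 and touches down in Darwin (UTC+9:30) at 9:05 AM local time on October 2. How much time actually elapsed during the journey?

11 hours 5 minutes

Departure in UTC: 11:30 PM − 11:00 = 12:30 PM on Oct 1.
Arrival in UTC: 9:05 AM − 9:30 = 11:35 PM on Oct 1.
Elapsed = 11:35 PM − 12:30 PM = 11 hours 5 minutes.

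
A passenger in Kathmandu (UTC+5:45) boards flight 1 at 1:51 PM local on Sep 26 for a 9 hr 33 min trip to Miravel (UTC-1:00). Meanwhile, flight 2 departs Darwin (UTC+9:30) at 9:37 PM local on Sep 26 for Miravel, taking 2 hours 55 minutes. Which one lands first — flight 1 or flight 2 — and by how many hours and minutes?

Flight 1 in UTC: 1:51 PM − 5:45 = 8:06 AM on Sep 26.
+9 hours 33 minutes → arrive 5:39 PM UTC on Sep 26.
Flight 2 in UTC: 9:37 PM − 9:30 = 12:07 PM on Sep 26.
+2 hours 55 minutes → arrive 3:02 PM UTC on Sep 26.
Flight 2 lands earlier by 2 hours 37 minutes.

the second, by 2 hours 37 minutes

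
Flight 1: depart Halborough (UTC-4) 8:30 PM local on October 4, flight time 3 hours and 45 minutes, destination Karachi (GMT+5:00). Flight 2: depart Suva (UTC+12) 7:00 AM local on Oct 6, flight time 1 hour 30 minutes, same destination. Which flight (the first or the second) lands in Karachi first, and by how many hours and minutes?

Flight 1 in UTC: 8:30 PM + 4:00 = 12:30 AM on Oct 5.
+3 hours 45 minutes → arrive 4:15 AM UTC on Oct 5.
Flight 2 in UTC: 7:00 AM − 12:00 = 7:00 PM on Oct 5.
+1 hour 30 minutes → arrive 8:30 PM UTC on Oct 5.
Flight 1 lands earlier by 16 hours 15 minutes.

the first, by 16 hours 15 minutes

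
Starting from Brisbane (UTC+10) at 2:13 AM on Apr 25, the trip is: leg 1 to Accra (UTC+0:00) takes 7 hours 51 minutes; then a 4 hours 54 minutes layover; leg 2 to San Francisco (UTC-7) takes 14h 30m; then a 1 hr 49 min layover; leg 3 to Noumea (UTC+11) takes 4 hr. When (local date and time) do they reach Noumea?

12:17 PM on April 26

Convert departure to UTC: 2:13 AM − 10:00 = 4:13 PM UTC on Apr 24.
Add 7 hours 51 minutes leg 1 → 12:04 AM UTC (Apr 25).
Add 4 hours 54 minutes layover in Accra → 4:58 AM UTC.
Add 14 hours 30 minutes leg 2 → 7:28 PM UTC.
Add 1 hour 49 minutes layover in San Francisco → 9:17 PM UTC.
Add 4 hours leg 3 → 1:17 AM UTC (Apr 26).
Noumea is UTC+11:00, so local arrival = 1:17 AM + 11:00 = 12:17 PM on Apr 26.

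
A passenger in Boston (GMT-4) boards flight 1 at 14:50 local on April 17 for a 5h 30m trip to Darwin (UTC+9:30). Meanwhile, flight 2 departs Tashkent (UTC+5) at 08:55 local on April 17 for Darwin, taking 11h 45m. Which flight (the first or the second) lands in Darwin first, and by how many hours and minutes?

Flight 1 in UTC: 14:50 + 4:00 = 18:50 on Apr 17.
+5 hours and 30 minutes → arrive 00:20 UTC on Apr 18.
Flight 2 in UTC: 08:55 − 5:00 = 03:55 on Apr 17.
+11 hours and 45 minutes → arrive 15:40 UTC on Apr 17.
Flight 2 lands earlier by 8 hours 40 minutes.

the second, by 8 hours 40 minutes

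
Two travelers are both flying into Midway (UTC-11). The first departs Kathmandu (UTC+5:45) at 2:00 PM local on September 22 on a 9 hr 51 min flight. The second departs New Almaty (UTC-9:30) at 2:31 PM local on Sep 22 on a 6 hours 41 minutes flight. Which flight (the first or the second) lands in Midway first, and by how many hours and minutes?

Flight 1 in UTC: 2:00 PM − 5:45 = 8:15 AM on Sep 22.
+9 hours 51 minutes → arrive 6:06 PM UTC on Sep 22.
Flight 2 in UTC: 2:31 PM + 9:30 = 12:01 AM on Sep 23.
+6 hours and 41 minutes → arrive 6:42 AM UTC on Sep 23.
Flight 1 lands earlier by 12 hours 36 minutes.

the first, by 12 hours 36 minutes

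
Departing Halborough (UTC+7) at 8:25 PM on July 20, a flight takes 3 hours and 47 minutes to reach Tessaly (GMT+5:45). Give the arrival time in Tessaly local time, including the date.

Convert departure to UTC: 8:25 PM − 7:00 = 1:25 PM UTC on Jul 20.
Add 3 hours 47 minutes travel time → 5:12 PM UTC.
Tessaly is UTC+5:45, so local arrival = 5:12 PM + 5:45 = 10:57 PM on Jul 20.

10:57 PM on July 20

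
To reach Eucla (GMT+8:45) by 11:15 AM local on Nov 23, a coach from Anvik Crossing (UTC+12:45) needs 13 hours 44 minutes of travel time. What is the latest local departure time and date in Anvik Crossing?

1:31 AM on November 23

Target arrival in UTC: 11:15 AM − 8:45 = 2:30 AM on Nov 23.
Subtract 13 hours and 44 minutes → departure 12:46 PM UTC on Nov 22.
Anvik Crossing is UTC+12:45: 12:46 PM + 12:45 = 1:31 AM on Nov 23.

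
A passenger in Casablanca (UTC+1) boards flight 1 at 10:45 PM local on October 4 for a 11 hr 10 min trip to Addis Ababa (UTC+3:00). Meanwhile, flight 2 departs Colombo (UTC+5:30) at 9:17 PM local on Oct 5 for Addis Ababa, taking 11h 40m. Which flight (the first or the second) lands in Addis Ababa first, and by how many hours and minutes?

Flight 1 in UTC: 10:45 PM − 1:00 = 9:45 PM on Oct 4.
+11 hours 10 minutes → arrive 8:55 AM UTC on Oct 5.
Flight 2 in UTC: 9:17 PM − 5:30 = 3:47 PM on Oct 5.
+11 hours 40 minutes → arrive 3:27 AM UTC on Oct 6.
Flight 1 lands earlier by 18 hours 32 minutes.

the first, by 18 hours 32 minutes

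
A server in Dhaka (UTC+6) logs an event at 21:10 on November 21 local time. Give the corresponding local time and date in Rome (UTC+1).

16:10 on November 21

In UTC: 21:10 − 6:00 = 15:10 on Nov 21.
Rome is UTC+1:00: 15:10 + 1:00 = 16:10 on Nov 21.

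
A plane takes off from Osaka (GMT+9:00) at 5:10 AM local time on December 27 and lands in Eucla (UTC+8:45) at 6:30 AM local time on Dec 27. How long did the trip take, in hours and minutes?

1 hour 35 minutes

Departure in UTC: 5:10 AM − 9:00 = 8:10 PM on Dec 26.
Arrival in UTC: 6:30 AM − 8:45 = 9:45 PM on Dec 26.
Elapsed = 9:45 PM − 8:10 PM = 1 hour 35 minutes.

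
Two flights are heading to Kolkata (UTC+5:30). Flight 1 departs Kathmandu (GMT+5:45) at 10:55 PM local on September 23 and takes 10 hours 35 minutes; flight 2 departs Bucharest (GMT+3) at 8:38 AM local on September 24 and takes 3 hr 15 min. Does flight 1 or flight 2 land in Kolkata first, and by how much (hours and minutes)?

Flight 1 in UTC: 10:55 PM − 5:45 = 5:10 PM on Sep 23.
+10 hours 35 minutes → arrive 3:45 AM UTC on Sep 24.
Flight 2 in UTC: 8:38 AM − 3:00 = 5:38 AM on Sep 24.
+3 hours 15 minutes → arrive 8:53 AM UTC on Sep 24.
Flight 1 lands earlier by 5 hours 8 minutes.

the first, by 5 hours 8 minutes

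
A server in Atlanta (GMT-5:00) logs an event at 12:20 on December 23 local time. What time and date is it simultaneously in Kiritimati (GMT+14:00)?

07:20 on Dec 24

In UTC: 12:20 + 5:00 = 17:20 on Dec 23.
Kiritimati is UTC+14:00: 17:20 + 14:00 = 07:20 on Dec 24.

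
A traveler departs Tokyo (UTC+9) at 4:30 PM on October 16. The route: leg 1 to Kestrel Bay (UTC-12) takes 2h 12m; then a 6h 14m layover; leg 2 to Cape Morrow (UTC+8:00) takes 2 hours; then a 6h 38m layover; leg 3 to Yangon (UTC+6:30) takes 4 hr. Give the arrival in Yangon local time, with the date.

11:04 AM on October 17

Convert departure to UTC: 4:30 PM − 9:00 = 7:30 AM UTC on Oct 16.
Add 2 hours and 12 minutes leg 1 → 9:42 AM UTC.
Add 6 hours 14 minutes layover in Kestrel Bay → 3:56 PM UTC.
Add 2 hours leg 2 → 5:56 PM UTC.
Add 6 hours and 38 minutes layover in Cape Morrow → 12:34 AM UTC (Oct 17).
Add 4 hours leg 3 → 4:34 AM UTC.
Yangon is UTC+6:30, so local arrival = 4:34 AM + 6:30 = 11:04 AM on Oct 17.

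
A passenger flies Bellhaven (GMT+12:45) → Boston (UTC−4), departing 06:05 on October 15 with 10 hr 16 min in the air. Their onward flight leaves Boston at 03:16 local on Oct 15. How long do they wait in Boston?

3 hours 40 minutes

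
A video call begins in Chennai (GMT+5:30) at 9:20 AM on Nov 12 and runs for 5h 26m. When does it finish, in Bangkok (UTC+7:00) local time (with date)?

Convert start to UTC: 9:20 AM − 5:30 = 3:50 AM UTC on Nov 12.
Add 5 hours and 26 minutes duration → 9:16 AM UTC.
Bangkok is UTC+7:00, so local end time = 9:16 AM + 7:00 = 4:16 PM on Nov 12.

4:16 PM on November 12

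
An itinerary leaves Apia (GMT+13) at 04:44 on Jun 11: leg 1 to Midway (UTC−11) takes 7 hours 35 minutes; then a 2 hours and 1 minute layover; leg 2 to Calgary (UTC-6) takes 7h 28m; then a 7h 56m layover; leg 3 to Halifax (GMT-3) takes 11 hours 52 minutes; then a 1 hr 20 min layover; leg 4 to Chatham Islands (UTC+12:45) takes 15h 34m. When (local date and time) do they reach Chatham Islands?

Convert departure to UTC: 04:44 − 13:00 = 15:44 UTC on Jun 10.
Add 7 hours and 35 minutes leg 1 → 23:19 UTC.
Add 2 hours and 1 minute layover in Midway → 01:20 UTC (Jun 11).
Add 7 hours and 28 minutes leg 2 → 08:48 UTC.
Add 7 hours and 56 minutes layover in Calgary → 16:44 UTC.
Add 11 hours 52 minutes leg 3 → 04:36 UTC (Jun 12).
Add 1 hour and 20 minutes layover in Halifax → 05:56 UTC.
Add 15 hours and 34 minutes leg 4 → 21:30 UTC.
Chatham Islands is UTC+12:45, so local arrival = 21:30 + 12:45 = 10:15 on Jun 13.

10:15 on Jun 13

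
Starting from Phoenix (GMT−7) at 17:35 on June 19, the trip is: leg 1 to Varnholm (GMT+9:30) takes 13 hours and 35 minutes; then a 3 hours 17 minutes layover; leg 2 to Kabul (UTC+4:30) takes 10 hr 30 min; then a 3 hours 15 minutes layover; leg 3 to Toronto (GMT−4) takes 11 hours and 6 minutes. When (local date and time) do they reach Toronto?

14:18 on June 21

Convert departure to UTC: 17:35 + 7:00 = 00:35 UTC on Jun 20.
Add 13 hours and 35 minutes leg 1 → 14:10 UTC.
Add 3 hours and 17 minutes layover in Varnholm → 17:27 UTC.
Add 10 hours and 30 minutes leg 2 → 03:57 UTC (Jun 21).
Add 3 hours and 15 minutes layover in Kabul → 07:12 UTC.
Add 11 hours 6 minutes leg 3 → 18:18 UTC.
Toronto is UTC−4:00, so local arrival = 18:18 − 4:00 = 14:18 on Jun 21.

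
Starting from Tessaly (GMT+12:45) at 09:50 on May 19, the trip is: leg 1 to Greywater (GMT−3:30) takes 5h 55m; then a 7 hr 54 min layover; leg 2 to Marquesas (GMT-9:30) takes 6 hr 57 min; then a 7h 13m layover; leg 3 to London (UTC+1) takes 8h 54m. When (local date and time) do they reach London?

Convert departure to UTC: 09:50 − 12:45 = 21:05 UTC on May 18.
Add 5 hours and 55 minutes leg 1 → 03:00 UTC (May 19).
Add 7 hours and 54 minutes layover in Greywater → 10:54 UTC.
Add 6 hours and 57 minutes leg 2 → 17:51 UTC.
Add 7 hours and 13 minutes layover in Marquesas → 01:04 UTC (May 20).
Add 8 hours 54 minutes leg 3 → 09:58 UTC.
London is UTC+1:00, so local arrival = 09:58 + 1:00 = 10:58 on May 20.

10:58 on May 20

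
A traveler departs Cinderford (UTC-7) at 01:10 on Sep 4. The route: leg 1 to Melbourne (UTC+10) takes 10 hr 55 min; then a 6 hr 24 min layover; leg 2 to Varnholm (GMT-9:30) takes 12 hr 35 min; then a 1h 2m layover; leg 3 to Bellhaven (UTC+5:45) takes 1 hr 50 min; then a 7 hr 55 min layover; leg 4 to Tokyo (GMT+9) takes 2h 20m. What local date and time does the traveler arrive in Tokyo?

Convert departure to UTC: 01:10 + 7:00 = 08:10 UTC on Sep 4.
Add 10 hours 55 minutes leg 1 → 19:05 UTC.
Add 6 hours and 24 minutes layover in Melbourne → 01:29 UTC (Sep 5).
Add 12 hours 35 minutes leg 2 → 14:04 UTC.
Add 1 hour and 2 minutes layover in Varnholm → 15:06 UTC.
Add 1 hour and 50 minutes leg 3 → 16:56 UTC.
Add 7 hours 55 minutes layover in Bellhaven → 00:51 UTC (Sep 6).
Add 2 hours 20 minutes leg 4 → 03:11 UTC.
Tokyo is UTC+9:00, so local arrival = 03:11 + 9:00 = 12:11 on Sep 6.

12:11 on Sep 6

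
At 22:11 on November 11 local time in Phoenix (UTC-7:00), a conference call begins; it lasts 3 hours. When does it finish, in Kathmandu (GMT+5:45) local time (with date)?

Convert start to UTC: 22:11 + 7:00 = 05:11 UTC on Nov 12.
Add 3 hours duration → 08:11 UTC.
Kathmandu is UTC+5:45, so local end time = 08:11 + 5:45 = 13:56 on Nov 12.

13:56 on November 12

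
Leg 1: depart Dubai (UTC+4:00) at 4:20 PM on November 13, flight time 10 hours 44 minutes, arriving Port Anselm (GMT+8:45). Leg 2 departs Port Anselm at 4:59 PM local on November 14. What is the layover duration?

Convert departure to UTC: 4:20 PM − 4:00 = 12:20 PM UTC on Nov 13.
Add 10 hours 44 minutes flight time → 11:04 PM UTC.
Port Anselm is UTC+8:45, so local arrival = 11:04 PM + 8:45 = 7:49 AM on Nov 14.
Layover = 4:59 PM − 7:49 AM = 9 hours 10 minutes.

9 hours 10 minutes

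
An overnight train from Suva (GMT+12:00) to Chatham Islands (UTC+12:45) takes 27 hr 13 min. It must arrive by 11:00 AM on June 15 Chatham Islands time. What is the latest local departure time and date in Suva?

7:02 AM on June 14

Target arrival in UTC: 11:00 AM − 12:45 = 10:15 PM on Jun 14.
Subtract 27 hours 13 minutes → departure 7:02 PM UTC on Jun 13.
Suva is UTC+12:00: 7:02 PM + 12:00 = 7:02 AM on Jun 14.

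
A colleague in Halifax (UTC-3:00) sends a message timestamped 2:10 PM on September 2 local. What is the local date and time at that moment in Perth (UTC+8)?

1:10 AM on Sep 3

In UTC: 2:10 PM + 3:00 = 5:10 PM on Sep 2.
Perth is UTC+8:00: 5:10 PM + 8:00 = 1:10 AM on Sep 3.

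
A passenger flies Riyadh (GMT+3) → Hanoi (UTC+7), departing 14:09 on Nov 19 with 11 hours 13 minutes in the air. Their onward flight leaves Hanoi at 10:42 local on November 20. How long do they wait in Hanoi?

5 hours 20 minutes

Convert departure to UTC: 14:09 − 3:00 = 11:09 UTC on Nov 19.
Add 11 hours and 13 minutes flight time → 22:22 UTC.
Hanoi is UTC+7:00, so local arrival = 22:22 + 7:00 = 05:22 on Nov 20.
Layover = 10:42 − 05:22 = 5 hours 20 minutes.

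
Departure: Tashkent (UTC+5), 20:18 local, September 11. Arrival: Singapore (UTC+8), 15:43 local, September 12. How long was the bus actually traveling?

Departure in UTC: 20:18 − 5:00 = 15:18 on Sep 11.
Arrival in UTC: 15:43 − 8:00 = 07:43 on Sep 12.
Elapsed = 07:43 − 15:18 (+1 day) = 16 hours 25 minutes.

16 hours 25 minutes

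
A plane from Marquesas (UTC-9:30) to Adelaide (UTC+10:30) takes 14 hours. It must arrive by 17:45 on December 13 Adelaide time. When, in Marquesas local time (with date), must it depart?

Target arrival in UTC: 17:45 − 10:30 = 07:15 on Dec 13.
Subtract 14 hours → departure 17:15 UTC on Dec 12.
Marquesas is UTC−9:30: 17:15 − 9:30 = 07:45 on Dec 12.

07:45 on Dec 12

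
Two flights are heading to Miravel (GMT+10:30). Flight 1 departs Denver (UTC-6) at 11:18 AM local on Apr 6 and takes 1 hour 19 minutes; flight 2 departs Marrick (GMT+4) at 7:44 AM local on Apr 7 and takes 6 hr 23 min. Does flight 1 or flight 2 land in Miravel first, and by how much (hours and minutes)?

the first, by 15 hours 30 minutes

Flight 1 in UTC: 11:18 AM + 6:00 = 5:18 PM on Apr 6.
+1 hour 19 minutes → arrive 6:37 PM UTC on Apr 6.
Flight 2 in UTC: 7:44 AM − 4:00 = 3:44 AM on Apr 7.
+6 hours and 23 minutes → arrive 10:07 AM UTC on Apr 7.
Flight 1 lands earlier by 15 hours 30 minutes.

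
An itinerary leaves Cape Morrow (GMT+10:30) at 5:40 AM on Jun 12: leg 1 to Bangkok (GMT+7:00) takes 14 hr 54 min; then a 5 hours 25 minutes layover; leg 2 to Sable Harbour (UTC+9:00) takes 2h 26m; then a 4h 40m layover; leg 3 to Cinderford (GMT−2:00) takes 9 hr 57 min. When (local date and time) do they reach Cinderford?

Convert departure to UTC: 5:40 AM − 10:30 = 7:10 PM UTC on Jun 11.
Add 14 hours 54 minutes leg 1 → 10:04 AM UTC (Jun 12).
Add 5 hours and 25 minutes layover in Bangkok → 3:29 PM UTC.
Add 2 hours 26 minutes leg 2 → 5:55 PM UTC.
Add 4 hours 40 minutes layover in Sable Harbour → 10:35 PM UTC.
Add 9 hours 57 minutes leg 3 → 8:32 AM UTC (Jun 13).
Cinderford is UTC−2:00, so local arrival = 8:32 AM − 2:00 = 6:32 AM on Jun 13.

6:32 AM on June 13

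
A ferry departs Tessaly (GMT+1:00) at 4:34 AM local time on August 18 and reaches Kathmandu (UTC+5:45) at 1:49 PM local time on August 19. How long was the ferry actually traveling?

Kathmandu is 4:45 ahead of Tessaly.
Clock-face elapsed time (ignoring zones) is 33 hours 15 minutes.
Actual elapsed = 33 hours 15 minutes − 4:45 = 28 hours 30 minutes.

28 hours 30 minutes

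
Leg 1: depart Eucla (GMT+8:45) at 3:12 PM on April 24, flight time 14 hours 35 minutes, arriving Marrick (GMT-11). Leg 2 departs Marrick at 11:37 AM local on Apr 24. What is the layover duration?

1 hour 35 minutes

Convert departure to UTC: 3:12 PM − 8:45 = 6:27 AM UTC on Apr 24.
Add 14 hours and 35 minutes flight time → 9:02 PM UTC.
Marrick is UTC−11:00, so local arrival = 9:02 PM − 11:00 = 10:02 AM on Apr 24.
Layover = 11:37 AM − 10:02 AM = 1 hour 35 minutes.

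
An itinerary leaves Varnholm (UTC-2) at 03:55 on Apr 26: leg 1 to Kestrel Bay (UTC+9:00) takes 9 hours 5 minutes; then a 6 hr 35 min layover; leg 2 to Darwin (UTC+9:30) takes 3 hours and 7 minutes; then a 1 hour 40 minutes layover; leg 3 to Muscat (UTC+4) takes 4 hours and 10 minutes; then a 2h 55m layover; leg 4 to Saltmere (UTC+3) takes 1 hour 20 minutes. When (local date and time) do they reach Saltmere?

Convert departure to UTC: 03:55 + 2:00 = 05:55 UTC on Apr 26.
Add 9 hours and 5 minutes leg 1 → 15:00 UTC.
Add 6 hours 35 minutes layover in Kestrel Bay → 21:35 UTC.
Add 3 hours and 7 minutes leg 2 → 00:42 UTC (Apr 27).
Add 1 hour and 40 minutes layover in Darwin → 02:22 UTC.
Add 4 hours and 10 minutes leg 3 → 06:32 UTC.
Add 2 hours and 55 minutes layover in Muscat → 09:27 UTC.
Add 1 hour 20 minutes leg 4 → 10:47 UTC.
Saltmere is UTC+3:00, so local arrival = 10:47 + 3:00 = 13:47 on Apr 27.

13:47 on April 27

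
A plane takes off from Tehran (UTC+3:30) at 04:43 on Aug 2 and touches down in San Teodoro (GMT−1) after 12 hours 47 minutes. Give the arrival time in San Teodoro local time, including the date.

13:00 on August 2

Convert departure to UTC: 04:43 − 3:30 = 01:13 UTC on Aug 2.
Add 12 hours 47 minutes travel time → 14:00 UTC.
San Teodoro is UTC−1:00, so local arrival = 14:00 − 1:00 = 13:00 on Aug 2.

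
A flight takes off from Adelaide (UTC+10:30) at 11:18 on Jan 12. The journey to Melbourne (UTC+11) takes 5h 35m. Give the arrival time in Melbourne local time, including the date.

Convert departure to UTC: 11:18 − 10:30 = 00:48 UTC on Jan 12.
Add 5 hours 35 minutes travel time → 06:23 UTC.
Melbourne is UTC+11:00, so local arrival = 06:23 + 11:00 = 17:23 on Jan 12.

17:23 on Jan 12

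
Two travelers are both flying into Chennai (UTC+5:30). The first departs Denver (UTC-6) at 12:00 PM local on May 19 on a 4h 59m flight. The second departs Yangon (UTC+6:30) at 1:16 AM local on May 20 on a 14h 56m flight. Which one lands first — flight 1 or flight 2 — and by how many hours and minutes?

Flight 1 in UTC: 12:00 PM + 6:00 = 6:00 PM on May 19.
+4 hours and 59 minutes → arrive 10:59 PM UTC on May 19.
Flight 2 in UTC: 1:16 AM − 6:30 = 6:46 PM on May 19.
+14 hours 56 minutes → arrive 9:42 AM UTC on May 20.
Flight 1 lands earlier by 10 hours 43 minutes.

the first, by 10 hours 43 minutes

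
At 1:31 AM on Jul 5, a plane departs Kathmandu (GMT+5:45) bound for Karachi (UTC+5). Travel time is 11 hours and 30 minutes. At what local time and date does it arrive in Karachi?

Convert departure to UTC: 1:31 AM − 5:45 = 7:46 PM UTC on Jul 4.
Add 11 hours and 30 minutes travel time → 7:16 AM UTC (Jul 5).
Karachi is UTC+5:00, so local arrival = 7:16 AM + 5:00 = 12:16 PM on Jul 5.

12:16 PM on July 5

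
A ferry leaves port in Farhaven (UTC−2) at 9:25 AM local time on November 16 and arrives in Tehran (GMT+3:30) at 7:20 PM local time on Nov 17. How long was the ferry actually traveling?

28 hours 25 minutes

Tehran is 5:30 ahead of Farhaven.
Clock-face elapsed time (ignoring zones) is 33 hours 55 minutes.
Actual elapsed = 33 hours 55 minutes − 5:30 = 28 hours 25 minutes.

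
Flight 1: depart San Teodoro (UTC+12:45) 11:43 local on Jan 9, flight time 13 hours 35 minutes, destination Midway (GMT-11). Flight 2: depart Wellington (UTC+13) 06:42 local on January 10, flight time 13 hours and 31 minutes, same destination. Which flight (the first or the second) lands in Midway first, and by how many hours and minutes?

the first, by 18 hours 40 minutes

Flight 1 in UTC: 11:43 − 12:45 = 22:58 on Jan 8.
+13 hours 35 minutes → arrive 12:33 UTC on Jan 9.
Flight 2 in UTC: 06:42 − 13:00 = 17:42 on Jan 9.
+13 hours 31 minutes → arrive 07:13 UTC on Jan 10.
Flight 1 lands earlier by 18 hours 40 minutes.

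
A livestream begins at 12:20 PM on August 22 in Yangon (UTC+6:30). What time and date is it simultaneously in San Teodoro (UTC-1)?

4:50 AM on August 22

In UTC: 12:20 PM − 6:30 = 5:50 AM on Aug 22.
San Teodoro is UTC−1:00: 5:50 AM − 1:00 = 4:50 AM on Aug 22.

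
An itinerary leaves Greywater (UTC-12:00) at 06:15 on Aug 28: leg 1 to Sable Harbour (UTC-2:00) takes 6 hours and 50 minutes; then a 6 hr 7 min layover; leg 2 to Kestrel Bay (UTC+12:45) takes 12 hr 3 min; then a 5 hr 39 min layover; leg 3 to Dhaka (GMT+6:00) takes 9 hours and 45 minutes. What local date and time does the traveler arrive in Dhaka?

16:39 on Aug 30

Convert departure to UTC: 06:15 + 12:00 = 18:15 UTC on Aug 28.
Add 6 hours 50 minutes leg 1 → 01:05 UTC (Aug 29).
Add 6 hours 7 minutes layover in Sable Harbour → 07:12 UTC.
Add 12 hours and 3 minutes leg 2 → 19:15 UTC.
Add 5 hours 39 minutes layover in Kestrel Bay → 00:54 UTC (Aug 30).
Add 9 hours 45 minutes leg 3 → 10:39 UTC.
Dhaka is UTC+6:00, so local arrival = 10:39 + 6:00 = 16:39 on Aug 30.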